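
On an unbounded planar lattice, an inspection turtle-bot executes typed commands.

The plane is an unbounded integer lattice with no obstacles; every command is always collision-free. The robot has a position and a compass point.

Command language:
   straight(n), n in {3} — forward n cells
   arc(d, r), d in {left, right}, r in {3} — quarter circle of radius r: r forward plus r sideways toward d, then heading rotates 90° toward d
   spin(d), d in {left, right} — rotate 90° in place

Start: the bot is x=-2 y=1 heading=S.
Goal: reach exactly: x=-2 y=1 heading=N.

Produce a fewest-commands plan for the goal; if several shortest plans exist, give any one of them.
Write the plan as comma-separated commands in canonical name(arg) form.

spin(left), spin(left)

from: x=-2 y=1 heading=S
1. spin(left) → x=-2 y=1 heading=E
2. spin(left) → x=-2 y=1 heading=N
minimal: 2 command(s), checked below 2.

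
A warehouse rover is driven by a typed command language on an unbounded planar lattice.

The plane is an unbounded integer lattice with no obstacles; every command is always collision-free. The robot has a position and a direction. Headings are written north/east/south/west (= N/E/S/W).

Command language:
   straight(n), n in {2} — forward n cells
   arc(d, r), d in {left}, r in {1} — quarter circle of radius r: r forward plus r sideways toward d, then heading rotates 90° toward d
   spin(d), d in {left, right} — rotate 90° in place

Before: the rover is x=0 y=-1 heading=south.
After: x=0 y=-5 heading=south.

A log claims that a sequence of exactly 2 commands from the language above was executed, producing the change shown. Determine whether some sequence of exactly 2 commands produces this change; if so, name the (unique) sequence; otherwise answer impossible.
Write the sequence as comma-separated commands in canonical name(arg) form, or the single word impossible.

straight(2), straight(2)

key: heading stays S — no command in the sequence turns
begin: x=0 y=-1 heading=south
1. straight(2) → x=0 y=-3 heading=south
2. straight(2) → x=0 y=-5 heading=south
all 16 alternatives checked — unique.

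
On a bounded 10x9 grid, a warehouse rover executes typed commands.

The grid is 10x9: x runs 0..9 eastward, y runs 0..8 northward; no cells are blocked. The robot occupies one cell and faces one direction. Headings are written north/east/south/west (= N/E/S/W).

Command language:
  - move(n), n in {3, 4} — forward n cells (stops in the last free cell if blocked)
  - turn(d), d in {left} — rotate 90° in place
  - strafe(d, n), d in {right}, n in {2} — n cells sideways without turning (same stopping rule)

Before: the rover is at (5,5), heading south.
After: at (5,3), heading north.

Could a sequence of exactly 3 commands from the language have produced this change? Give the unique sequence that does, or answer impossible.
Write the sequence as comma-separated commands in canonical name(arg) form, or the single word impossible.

key: cell and facing (now N) both changed — the 3 commands mix motion and turning
start: at (5,5), heading south
[1] after turn(left): at (5,5), heading east
[2] after strafe(right, 2): at (5,3), heading east
[3] after turn(left): at (5,3), heading north
no other 3-command option fits: unique.

turn(left), strafe(right, 2), turn(left)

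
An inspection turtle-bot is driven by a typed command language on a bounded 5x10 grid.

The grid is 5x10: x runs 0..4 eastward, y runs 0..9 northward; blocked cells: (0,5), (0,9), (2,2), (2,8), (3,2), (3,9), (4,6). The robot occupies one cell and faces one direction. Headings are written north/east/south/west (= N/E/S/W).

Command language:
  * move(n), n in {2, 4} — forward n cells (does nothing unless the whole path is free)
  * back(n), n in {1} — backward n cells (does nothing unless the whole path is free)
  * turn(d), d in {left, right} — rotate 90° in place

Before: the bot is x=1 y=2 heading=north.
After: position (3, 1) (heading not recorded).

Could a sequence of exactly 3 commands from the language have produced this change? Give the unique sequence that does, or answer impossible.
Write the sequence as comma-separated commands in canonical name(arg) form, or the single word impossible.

key: order matters: swapping back(1) and move(2) lands elsewhere
begin: x=1 y=2 heading=north
1. back(1) → x=1 y=1 heading=north
2. turn(right) → x=1 y=1 heading=east
3. move(2) → x=3 y=1 heading=east
no rival 3-sequence matches.

back(1), turn(right), move(2)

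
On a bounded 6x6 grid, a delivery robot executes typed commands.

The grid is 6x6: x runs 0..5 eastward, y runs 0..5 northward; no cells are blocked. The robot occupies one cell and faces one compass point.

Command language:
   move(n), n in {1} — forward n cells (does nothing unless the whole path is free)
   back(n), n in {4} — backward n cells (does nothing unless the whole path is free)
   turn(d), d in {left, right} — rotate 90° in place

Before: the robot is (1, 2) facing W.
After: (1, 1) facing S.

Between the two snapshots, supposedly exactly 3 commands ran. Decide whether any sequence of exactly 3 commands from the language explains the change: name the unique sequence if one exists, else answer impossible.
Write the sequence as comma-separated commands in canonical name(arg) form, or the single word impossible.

turn(left), back(4), move(1)

key: position moved to (1,1) AND the heading swung to S — translation plus rotation needed
begin: (1, 2) facing W
[1] after turn(left): (1, 2) facing S
[2] after back(4): (1, 2) facing S
[3] after move(1): (1, 1) facing S
uniquely the one of 64 3-step routes that fits.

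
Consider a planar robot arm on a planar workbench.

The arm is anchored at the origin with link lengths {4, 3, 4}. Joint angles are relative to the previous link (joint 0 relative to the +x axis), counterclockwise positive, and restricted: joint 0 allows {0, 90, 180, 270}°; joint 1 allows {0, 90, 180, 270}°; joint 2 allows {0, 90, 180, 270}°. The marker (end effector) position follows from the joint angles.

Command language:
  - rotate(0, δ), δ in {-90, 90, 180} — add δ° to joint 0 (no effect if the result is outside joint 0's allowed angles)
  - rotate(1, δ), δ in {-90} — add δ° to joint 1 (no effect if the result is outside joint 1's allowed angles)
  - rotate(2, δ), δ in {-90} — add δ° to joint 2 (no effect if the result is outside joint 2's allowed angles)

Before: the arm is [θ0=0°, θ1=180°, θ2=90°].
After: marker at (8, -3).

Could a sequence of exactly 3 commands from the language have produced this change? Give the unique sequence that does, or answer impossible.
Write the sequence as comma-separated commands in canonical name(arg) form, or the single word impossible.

rotate(1, -90), rotate(1, -90), rotate(1, -90)

t0: [θ0=0°, θ1=180°, θ2=90°]
1. rotate(1, -90) → [θ0=0°, θ1=90°, θ2=90°]
2. rotate(1, -90) → [θ0=0°, θ1=0°, θ2=90°]
3. rotate(1, -90) → [θ0=0°, θ1=270°, θ2=90°]
no other 3-command option fits: unique.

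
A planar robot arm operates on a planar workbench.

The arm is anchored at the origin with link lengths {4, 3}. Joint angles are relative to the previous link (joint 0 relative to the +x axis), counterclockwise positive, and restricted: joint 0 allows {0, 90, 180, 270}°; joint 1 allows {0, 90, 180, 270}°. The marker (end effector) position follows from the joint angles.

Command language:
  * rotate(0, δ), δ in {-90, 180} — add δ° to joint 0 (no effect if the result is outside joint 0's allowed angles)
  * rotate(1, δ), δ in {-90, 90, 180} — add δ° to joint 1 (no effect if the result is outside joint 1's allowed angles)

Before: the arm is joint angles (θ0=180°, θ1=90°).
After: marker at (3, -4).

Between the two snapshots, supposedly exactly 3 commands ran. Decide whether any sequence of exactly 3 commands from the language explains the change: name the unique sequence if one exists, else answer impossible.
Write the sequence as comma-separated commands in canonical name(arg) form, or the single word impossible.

initial: joint angles (θ0=180°, θ1=90°)
1. rotate(0, -90) → joint angles (θ0=90°, θ1=90°)
2. rotate(0, -90) → joint angles (θ0=0°, θ1=90°)
3. rotate(0, -90) → joint angles (θ0=270°, θ1=90°)
all 125 alternatives checked — unique.

rotate(0, -90), rotate(0, -90), rotate(0, -90)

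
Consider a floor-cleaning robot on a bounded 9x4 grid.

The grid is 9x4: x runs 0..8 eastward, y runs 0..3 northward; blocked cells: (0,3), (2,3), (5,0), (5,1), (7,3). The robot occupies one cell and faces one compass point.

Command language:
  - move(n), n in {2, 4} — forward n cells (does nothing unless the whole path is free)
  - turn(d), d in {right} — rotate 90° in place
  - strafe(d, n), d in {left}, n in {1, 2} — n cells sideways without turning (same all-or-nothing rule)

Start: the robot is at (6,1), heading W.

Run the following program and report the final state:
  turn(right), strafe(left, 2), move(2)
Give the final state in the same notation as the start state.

begin: at (6,1), heading W
[1] after turn(right): at (6,1), heading N
[2] after strafe(left, 2): at (6,1), heading N
[3] after move(2): at (6,3), heading N

at (6,3), heading N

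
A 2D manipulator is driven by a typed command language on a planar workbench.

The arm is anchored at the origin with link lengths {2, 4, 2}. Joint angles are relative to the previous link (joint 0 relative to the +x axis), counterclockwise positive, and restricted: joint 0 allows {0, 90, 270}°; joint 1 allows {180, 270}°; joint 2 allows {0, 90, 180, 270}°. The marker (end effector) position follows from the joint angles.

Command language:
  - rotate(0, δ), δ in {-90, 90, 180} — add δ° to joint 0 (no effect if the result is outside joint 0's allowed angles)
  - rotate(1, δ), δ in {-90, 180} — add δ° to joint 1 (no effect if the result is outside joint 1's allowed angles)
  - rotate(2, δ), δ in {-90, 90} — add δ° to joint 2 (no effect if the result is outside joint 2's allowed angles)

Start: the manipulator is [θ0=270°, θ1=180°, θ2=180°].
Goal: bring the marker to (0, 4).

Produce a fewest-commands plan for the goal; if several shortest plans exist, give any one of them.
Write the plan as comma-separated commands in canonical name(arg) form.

initial: [θ0=270°, θ1=180°, θ2=180°]
[1] after rotate(2, 90): [θ0=270°, θ1=180°, θ2=270°]
[2] after rotate(2, 90): [θ0=270°, θ1=180°, θ2=0°]
no 1-step plan works, so 2 is optimal.

rotate(2, 90), rotate(2, 90)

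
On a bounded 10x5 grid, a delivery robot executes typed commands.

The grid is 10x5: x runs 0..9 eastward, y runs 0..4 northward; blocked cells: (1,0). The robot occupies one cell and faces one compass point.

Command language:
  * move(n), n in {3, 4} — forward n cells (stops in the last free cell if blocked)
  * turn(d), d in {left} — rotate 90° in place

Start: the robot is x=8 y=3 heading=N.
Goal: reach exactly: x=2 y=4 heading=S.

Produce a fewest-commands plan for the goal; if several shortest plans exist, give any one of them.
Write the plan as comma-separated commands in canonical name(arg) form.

t0: x=8 y=3 heading=N
step 1 (move(3)): x=8 y=4 heading=N
step 2 (turn(left)): x=8 y=4 heading=W
step 3 (move(3)): x=5 y=4 heading=W
step 4 (move(3)): x=2 y=4 heading=W
step 5 (turn(left)): x=2 y=4 heading=S
shorter routes all fall short; 5 is best.

move(3), turn(left), move(3), move(3), turn(left)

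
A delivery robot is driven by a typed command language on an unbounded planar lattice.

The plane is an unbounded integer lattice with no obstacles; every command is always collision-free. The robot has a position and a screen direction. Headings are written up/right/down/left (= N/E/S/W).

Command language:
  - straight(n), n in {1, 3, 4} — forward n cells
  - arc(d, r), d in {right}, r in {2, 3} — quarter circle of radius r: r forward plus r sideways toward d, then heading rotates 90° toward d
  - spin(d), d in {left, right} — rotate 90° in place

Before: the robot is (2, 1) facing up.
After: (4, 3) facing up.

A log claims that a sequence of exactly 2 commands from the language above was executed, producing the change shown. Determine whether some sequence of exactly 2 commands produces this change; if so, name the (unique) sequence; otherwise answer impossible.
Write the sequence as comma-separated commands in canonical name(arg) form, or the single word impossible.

key: heading stays N — rotations cancel among the 2 commands
start: (2, 1) facing up
1. arc(right, 2) → (4, 3) facing right
2. spin(left) → (4, 3) facing up
no other 2-command option fits: unique.

arc(right, 2), spin(left)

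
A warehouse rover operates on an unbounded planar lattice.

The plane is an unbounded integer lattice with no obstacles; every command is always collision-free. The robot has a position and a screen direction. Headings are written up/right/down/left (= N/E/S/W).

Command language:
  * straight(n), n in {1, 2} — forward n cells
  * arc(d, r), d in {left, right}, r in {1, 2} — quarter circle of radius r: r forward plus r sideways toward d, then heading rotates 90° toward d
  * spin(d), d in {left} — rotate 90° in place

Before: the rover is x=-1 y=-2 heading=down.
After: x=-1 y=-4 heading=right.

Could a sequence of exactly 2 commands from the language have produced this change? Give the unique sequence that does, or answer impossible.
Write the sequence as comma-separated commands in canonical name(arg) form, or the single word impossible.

key: cell and facing (now E) both changed — the 2 commands mix motion and turning
start: x=-1 y=-2 heading=down
t=1 straight(2) ⇒ x=-1 y=-4 heading=down
t=2 spin(left) ⇒ x=-1 y=-4 heading=right
no other 2-command option fits: unique.

straight(2), spin(left)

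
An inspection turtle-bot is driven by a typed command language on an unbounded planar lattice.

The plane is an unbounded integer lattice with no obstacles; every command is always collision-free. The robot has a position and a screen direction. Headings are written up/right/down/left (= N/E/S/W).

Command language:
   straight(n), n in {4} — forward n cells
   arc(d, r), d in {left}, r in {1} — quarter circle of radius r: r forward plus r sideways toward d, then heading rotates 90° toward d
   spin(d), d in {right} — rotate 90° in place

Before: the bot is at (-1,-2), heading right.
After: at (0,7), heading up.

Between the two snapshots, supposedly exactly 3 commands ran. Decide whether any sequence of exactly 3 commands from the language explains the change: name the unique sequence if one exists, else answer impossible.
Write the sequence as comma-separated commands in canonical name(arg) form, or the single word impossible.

arc(left, 1), straight(4), straight(4)

key: running straight(4) before arc(left, 1) would end elsewhere — order is forced
begin: at (-1,-2), heading right
1. arc(left, 1) → at (0,-1), heading up
2. straight(4) → at (0,3), heading up
3. straight(4) → at (0,7), heading up
uniquely the one of 27 3-step routes that fits.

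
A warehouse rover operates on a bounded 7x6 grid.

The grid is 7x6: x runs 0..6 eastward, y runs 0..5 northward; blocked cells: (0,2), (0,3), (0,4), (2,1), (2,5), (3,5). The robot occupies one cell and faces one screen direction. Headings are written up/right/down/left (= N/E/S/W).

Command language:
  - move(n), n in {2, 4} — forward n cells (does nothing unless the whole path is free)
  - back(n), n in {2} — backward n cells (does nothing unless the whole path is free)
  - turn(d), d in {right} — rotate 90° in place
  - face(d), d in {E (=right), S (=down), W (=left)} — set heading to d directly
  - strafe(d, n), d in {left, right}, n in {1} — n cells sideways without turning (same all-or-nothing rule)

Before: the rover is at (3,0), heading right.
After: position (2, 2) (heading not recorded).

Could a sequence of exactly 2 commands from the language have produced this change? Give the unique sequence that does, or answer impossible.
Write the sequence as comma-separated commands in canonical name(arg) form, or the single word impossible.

every 2-command combo misses the target.

impossible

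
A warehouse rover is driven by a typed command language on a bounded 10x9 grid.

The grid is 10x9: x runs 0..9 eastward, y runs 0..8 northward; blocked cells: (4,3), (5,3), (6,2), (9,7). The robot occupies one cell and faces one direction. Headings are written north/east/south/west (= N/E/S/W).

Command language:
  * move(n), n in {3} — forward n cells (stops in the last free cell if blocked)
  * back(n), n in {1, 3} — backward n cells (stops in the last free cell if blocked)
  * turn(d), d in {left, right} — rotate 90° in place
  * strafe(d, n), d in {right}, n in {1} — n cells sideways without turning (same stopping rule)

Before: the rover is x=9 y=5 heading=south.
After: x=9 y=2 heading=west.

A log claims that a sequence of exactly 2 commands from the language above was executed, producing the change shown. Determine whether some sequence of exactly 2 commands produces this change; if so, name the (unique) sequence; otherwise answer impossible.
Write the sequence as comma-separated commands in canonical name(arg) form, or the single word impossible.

key: cell and facing (now W) both changed — the 2 commands mix motion and turning
begin: x=9 y=5 heading=south
t=1 move(3) ⇒ x=9 y=2 heading=south
t=2 turn(right) ⇒ x=9 y=2 heading=west
uniquely the one of 36 2-step routes that fits.

move(3), turn(right)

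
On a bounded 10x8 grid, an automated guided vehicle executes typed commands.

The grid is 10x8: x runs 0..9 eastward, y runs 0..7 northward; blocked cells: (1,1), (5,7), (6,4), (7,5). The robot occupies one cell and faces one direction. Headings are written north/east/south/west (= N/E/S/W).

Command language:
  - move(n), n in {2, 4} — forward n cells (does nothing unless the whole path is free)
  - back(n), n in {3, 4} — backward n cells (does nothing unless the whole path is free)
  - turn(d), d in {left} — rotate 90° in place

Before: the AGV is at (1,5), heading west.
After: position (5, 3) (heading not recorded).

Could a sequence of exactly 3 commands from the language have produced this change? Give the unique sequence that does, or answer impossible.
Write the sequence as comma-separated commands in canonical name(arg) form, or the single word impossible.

key: order matters: swapping back(4) and move(2) lands elsewhere
t0: at (1,5), heading west
t=1 back(4) ⇒ at (5,5), heading west
t=2 turn(left) ⇒ at (5,5), heading south
t=3 move(2) ⇒ at (5,3), heading south
all 125 alternatives checked — unique.

back(4), turn(left), move(2)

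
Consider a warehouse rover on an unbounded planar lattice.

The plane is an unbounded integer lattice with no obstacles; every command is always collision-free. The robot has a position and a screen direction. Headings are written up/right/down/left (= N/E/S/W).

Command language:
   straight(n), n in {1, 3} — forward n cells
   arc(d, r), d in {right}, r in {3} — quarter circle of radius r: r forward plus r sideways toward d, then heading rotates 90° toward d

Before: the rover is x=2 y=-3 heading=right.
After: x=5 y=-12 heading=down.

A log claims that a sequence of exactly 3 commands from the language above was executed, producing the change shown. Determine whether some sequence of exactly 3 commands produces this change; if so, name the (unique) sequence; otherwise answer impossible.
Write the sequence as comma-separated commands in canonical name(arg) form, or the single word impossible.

arc(right, 3), straight(3), straight(3)

key: position moved to (5,-12) AND the heading swung to S — translation plus rotation needed
begin: x=2 y=-3 heading=right
1. arc(right, 3) → x=5 y=-6 heading=down
2. straight(3) → x=5 y=-9 heading=down
3. straight(3) → x=5 y=-12 heading=down
no other 3-command option fits: unique.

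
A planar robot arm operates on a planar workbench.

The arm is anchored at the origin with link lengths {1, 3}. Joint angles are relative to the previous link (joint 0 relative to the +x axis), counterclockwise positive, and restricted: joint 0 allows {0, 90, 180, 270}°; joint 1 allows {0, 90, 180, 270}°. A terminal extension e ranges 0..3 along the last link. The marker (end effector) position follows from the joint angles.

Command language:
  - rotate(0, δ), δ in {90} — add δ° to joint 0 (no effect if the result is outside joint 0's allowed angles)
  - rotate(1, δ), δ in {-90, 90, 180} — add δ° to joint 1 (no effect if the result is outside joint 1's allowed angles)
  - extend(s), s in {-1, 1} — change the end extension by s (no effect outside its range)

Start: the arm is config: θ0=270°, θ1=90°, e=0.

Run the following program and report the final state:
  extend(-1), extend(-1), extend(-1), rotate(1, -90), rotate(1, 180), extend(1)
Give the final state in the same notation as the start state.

t0: config: θ0=270°, θ1=90°, e=0
1. extend(-1) → config: θ0=270°, θ1=90°, e=0
2. extend(-1) → config: θ0=270°, θ1=90°, e=0
3. extend(-1) → config: θ0=270°, θ1=90°, e=0
4. rotate(1, -90) → config: θ0=270°, θ1=0°, e=0
5. rotate(1, 180) → config: θ0=270°, θ1=180°, e=0
6. extend(1) → config: θ0=270°, θ1=180°, e=1

config: θ0=270°, θ1=180°, e=1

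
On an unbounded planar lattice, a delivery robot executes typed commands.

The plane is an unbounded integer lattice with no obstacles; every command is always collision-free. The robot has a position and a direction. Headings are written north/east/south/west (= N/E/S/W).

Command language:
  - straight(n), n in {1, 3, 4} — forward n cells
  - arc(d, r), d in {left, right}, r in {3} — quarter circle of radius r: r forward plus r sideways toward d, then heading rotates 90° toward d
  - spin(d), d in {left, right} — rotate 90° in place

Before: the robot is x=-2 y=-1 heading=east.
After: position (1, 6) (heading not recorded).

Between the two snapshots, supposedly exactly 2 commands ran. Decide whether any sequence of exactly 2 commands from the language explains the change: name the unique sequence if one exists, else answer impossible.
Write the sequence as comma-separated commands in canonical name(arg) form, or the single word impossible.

key: running straight(4) before arc(left, 3) would end elsewhere — order is forced
begin: x=-2 y=-1 heading=east
1. arc(left, 3) → x=1 y=2 heading=north
2. straight(4) → x=1 y=6 heading=north
no other 2-command option fits: unique.

arc(left, 3), straight(4)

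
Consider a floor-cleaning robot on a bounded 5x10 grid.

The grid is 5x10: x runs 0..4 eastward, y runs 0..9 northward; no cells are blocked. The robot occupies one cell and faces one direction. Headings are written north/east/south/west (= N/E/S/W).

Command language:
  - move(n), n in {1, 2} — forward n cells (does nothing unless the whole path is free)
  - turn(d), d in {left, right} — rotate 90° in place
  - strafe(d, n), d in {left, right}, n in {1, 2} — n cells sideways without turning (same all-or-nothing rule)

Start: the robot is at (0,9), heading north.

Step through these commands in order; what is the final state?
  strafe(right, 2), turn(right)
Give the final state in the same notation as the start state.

start: at (0,9), heading north
[1] after strafe(right, 2): at (2,9), heading north
[2] after turn(right): at (2,9), heading east

at (2,9), heading east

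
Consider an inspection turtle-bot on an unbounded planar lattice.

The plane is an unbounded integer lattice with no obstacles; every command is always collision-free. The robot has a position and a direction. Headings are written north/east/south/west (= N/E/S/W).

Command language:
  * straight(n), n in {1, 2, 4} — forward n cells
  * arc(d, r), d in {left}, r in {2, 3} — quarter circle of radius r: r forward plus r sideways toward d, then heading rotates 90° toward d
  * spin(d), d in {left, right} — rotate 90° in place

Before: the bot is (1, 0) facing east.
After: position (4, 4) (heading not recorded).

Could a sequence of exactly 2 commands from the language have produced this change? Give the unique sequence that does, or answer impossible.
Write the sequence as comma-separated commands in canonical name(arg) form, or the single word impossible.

key: order matters: swapping arc(left, 3) and straight(1) lands elsewhere
t0: (1, 0) facing east
step 1 (arc(left, 3)): (4, 3) facing north
step 2 (straight(1)): (4, 4) facing north
no other 2-command option fits: unique.

arc(left, 3), straight(1)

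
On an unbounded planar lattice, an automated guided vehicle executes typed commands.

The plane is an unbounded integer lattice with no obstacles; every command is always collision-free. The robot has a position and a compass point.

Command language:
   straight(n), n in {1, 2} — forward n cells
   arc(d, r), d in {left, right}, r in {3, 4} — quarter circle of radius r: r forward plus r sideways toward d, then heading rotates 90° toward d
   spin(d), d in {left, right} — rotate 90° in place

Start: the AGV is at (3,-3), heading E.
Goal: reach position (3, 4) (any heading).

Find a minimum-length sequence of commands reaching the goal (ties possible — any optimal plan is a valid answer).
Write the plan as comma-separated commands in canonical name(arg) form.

arc(left, 3), straight(1), arc(left, 3)

initial: at (3,-3), heading E
step 1 (arc(left, 3)): at (6,0), heading N
step 2 (straight(1)): at (6,1), heading N
step 3 (arc(left, 3)): at (3,4), heading W
shorter routes all fall short; 3 is best.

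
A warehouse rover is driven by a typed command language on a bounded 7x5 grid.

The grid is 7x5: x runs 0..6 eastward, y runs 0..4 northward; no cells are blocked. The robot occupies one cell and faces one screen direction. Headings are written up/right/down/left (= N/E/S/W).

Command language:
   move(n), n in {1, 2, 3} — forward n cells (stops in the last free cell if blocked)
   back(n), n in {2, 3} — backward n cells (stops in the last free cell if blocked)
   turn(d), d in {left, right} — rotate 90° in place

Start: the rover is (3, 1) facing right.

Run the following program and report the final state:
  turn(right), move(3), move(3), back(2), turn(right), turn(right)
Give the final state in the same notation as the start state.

t0: (3, 1) facing right
1. turn(right) → (3, 1) facing down
2. move(3) → (3, 0) facing down
3. move(3) → (3, 0) facing down
4. back(2) → (3, 2) facing down
5. turn(right) → (3, 2) facing left
6. turn(right) → (3, 2) facing up

(3, 2) facing up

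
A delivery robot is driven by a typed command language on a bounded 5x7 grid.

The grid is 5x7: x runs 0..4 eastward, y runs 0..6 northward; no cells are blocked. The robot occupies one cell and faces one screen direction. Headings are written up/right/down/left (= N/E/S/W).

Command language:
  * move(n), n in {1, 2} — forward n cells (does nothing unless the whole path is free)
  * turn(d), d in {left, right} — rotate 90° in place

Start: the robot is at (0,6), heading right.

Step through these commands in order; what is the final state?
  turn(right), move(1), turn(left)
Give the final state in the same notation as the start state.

at (0,5), heading right

begin: at (0,6), heading right
step 1 (turn(right)): at (0,6), heading down
step 2 (move(1)): at (0,5), heading down
step 3 (turn(left)): at (0,5), heading right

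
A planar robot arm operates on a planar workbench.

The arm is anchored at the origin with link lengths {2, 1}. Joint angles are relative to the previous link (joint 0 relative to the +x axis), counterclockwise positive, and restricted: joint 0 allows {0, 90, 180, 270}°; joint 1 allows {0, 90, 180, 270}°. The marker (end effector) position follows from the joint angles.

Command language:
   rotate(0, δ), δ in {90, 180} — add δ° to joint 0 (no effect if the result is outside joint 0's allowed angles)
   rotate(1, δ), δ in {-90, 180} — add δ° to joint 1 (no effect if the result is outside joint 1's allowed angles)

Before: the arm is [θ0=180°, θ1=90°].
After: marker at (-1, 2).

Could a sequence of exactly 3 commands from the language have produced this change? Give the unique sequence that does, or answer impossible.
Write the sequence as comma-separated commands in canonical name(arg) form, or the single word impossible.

rotate(0, 90), rotate(0, 90), rotate(0, 90)

initial: [θ0=180°, θ1=90°]
[1] after rotate(0, 90): [θ0=270°, θ1=90°]
[2] after rotate(0, 90): [θ0=0°, θ1=90°]
[3] after rotate(0, 90): [θ0=90°, θ1=90°]
no other 3-command option fits: unique.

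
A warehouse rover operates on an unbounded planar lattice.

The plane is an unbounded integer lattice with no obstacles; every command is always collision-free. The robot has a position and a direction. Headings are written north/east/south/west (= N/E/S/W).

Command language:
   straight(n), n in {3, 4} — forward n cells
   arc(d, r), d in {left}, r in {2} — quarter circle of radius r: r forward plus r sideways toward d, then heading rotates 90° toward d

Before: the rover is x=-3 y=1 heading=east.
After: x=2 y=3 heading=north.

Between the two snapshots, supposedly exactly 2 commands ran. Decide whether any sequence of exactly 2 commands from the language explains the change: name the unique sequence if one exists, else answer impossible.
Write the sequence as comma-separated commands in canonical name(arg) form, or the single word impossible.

straight(3), arc(left, 2)

key: running arc(left, 2) before straight(3) would end elsewhere — order is forced
start: x=-3 y=1 heading=east
1. straight(3) → x=0 y=1 heading=east
2. arc(left, 2) → x=2 y=3 heading=north
no rival 2-sequence matches.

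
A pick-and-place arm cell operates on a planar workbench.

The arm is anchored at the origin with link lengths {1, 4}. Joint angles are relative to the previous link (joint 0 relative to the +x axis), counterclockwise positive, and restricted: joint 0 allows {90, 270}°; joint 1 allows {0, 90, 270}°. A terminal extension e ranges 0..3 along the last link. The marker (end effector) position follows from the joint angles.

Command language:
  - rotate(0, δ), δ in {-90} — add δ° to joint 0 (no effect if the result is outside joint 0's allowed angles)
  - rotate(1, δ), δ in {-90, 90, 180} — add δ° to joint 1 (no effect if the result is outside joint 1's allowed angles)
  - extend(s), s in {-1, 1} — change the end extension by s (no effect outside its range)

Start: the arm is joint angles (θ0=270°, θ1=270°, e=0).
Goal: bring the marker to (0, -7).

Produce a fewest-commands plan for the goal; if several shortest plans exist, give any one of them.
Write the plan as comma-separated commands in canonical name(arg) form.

t0: joint angles (θ0=270°, θ1=270°, e=0)
t=1 rotate(1, 90) ⇒ joint angles (θ0=270°, θ1=0°, e=0)
t=2 extend(1) ⇒ joint angles (θ0=270°, θ1=0°, e=1)
t=3 extend(1) ⇒ joint angles (θ0=270°, θ1=0°, e=2)
shorter routes all fall short; 3 is best.

rotate(1, 90), extend(1), extend(1)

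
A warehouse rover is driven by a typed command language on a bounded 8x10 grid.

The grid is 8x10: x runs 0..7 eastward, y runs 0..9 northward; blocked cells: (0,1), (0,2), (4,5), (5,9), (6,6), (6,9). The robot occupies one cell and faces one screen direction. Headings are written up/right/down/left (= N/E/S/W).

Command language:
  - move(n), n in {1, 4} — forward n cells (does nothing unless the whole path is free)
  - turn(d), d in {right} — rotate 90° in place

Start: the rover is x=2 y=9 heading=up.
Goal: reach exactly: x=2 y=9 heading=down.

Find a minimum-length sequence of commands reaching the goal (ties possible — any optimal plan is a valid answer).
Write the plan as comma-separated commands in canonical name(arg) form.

start: x=2 y=9 heading=up
step 1 (turn(right)): x=2 y=9 heading=right
step 2 (turn(right)): x=2 y=9 heading=down
nothing shorter than 2 reaches the goal.

turn(right), turn(right)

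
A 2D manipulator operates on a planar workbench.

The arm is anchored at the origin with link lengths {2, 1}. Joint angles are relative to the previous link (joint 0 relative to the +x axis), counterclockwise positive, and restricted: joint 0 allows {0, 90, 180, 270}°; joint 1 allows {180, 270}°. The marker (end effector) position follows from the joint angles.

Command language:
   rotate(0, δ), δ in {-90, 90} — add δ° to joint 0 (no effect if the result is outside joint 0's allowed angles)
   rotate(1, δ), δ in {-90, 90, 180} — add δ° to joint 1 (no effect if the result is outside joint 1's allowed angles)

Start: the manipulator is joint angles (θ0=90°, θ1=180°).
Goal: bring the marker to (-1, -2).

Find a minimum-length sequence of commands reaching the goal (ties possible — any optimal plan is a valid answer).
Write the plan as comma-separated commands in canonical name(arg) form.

begin: joint angles (θ0=90°, θ1=180°)
1. rotate(0, 90) → joint angles (θ0=180°, θ1=180°)
2. rotate(0, 90) → joint angles (θ0=270°, θ1=180°)
3. rotate(1, 90) → joint angles (θ0=270°, θ1=270°)
nothing shorter than 3 reaches the goal.

rotate(0, 90), rotate(0, 90), rotate(1, 90)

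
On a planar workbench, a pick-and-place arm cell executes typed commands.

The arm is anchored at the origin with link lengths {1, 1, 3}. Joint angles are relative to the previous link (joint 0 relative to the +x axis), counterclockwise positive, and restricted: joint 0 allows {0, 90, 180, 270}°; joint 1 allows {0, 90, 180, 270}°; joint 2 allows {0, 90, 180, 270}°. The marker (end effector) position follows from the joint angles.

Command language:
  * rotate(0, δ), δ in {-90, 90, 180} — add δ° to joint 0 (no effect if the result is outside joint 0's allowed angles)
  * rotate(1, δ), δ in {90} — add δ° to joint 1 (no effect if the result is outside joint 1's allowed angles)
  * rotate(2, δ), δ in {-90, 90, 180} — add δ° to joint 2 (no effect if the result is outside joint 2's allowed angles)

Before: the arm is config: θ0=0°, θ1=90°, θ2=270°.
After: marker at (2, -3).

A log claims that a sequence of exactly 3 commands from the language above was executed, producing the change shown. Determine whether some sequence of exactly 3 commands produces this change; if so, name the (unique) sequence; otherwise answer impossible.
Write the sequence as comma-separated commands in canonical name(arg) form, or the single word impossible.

rotate(1, 90), rotate(1, 90), rotate(1, 90)

t0: config: θ0=0°, θ1=90°, θ2=270°
1. rotate(1, 90) → config: θ0=0°, θ1=180°, θ2=270°
2. rotate(1, 90) → config: θ0=0°, θ1=270°, θ2=270°
3. rotate(1, 90) → config: θ0=0°, θ1=0°, θ2=270°
all 343 alternatives checked — unique.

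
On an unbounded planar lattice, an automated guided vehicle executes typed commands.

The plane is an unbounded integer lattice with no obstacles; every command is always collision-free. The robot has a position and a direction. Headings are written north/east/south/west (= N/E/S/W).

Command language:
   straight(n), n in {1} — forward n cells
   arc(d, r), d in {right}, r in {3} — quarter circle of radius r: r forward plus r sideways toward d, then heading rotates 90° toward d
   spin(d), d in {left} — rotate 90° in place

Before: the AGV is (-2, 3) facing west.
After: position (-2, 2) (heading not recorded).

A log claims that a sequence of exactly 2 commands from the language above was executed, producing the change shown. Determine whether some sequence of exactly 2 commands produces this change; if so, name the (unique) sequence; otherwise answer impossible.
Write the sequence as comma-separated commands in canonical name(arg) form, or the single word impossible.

spin(left), straight(1)

key: running straight(1) before spin(left) would end elsewhere — order is forced
begin: (-2, 3) facing west
t=1 spin(left) ⇒ (-2, 3) facing south
t=2 straight(1) ⇒ (-2, 2) facing south
no rival 2-sequence matches.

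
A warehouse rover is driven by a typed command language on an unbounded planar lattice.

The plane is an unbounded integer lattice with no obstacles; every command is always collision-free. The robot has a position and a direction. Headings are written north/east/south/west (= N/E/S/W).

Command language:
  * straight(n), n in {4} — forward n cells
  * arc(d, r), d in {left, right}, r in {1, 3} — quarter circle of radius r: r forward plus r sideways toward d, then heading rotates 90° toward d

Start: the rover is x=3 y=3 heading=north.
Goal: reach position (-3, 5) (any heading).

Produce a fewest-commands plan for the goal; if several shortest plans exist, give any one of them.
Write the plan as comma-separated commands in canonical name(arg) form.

from: x=3 y=3 heading=north
step 1 (arc(left, 1)): x=2 y=4 heading=west
step 2 (straight(4)): x=-2 y=4 heading=west
step 3 (arc(right, 1)): x=-3 y=5 heading=north
nothing shorter than 3 reaches the goal.

arc(left, 1), straight(4), arc(right, 1)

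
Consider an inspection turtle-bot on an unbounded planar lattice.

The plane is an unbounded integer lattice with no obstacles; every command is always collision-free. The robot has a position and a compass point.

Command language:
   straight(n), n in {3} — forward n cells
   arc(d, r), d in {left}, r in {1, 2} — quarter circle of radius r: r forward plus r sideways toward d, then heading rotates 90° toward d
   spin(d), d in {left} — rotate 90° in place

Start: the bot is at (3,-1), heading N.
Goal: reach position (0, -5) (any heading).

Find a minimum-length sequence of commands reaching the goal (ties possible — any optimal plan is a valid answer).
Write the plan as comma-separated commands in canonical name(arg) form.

arc(left, 1), arc(left, 2), straight(3)

from: at (3,-1), heading N
t=1 arc(left, 1) ⇒ at (2,0), heading W
t=2 arc(left, 2) ⇒ at (0,-2), heading S
t=3 straight(3) ⇒ at (0,-5), heading S
minimal: 3 command(s), checked below 3.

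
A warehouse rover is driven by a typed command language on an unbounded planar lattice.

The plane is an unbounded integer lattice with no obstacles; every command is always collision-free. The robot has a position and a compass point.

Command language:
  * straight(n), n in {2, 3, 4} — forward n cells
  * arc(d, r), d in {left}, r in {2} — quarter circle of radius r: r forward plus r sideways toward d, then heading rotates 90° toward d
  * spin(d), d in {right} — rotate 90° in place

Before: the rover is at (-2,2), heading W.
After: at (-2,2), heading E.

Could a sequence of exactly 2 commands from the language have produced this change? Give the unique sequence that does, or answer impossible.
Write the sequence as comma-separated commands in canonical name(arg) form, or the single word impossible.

spin(right), spin(right)

key: (-2,2) unmoved — no command in the sequence translates
t0: at (-2,2), heading W
step 1 (spin(right)): at (-2,2), heading N
step 2 (spin(right)): at (-2,2), heading E
no other 2-command option fits: unique.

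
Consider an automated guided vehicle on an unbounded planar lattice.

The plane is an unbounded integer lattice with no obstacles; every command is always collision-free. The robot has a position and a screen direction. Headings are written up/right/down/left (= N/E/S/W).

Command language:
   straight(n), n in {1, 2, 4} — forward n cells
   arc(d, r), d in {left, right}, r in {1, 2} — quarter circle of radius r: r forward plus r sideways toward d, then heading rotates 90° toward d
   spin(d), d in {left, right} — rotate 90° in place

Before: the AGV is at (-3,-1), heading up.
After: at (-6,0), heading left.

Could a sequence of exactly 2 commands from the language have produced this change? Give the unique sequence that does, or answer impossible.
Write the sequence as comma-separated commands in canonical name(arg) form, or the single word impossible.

key: cell and facing (now W) both changed — the 2 commands mix motion and turning
start: at (-3,-1), heading up
step 1 (arc(left, 1)): at (-4,0), heading left
step 2 (straight(2)): at (-6,0), heading left
no other 2-command option fits: unique.

arc(left, 1), straight(2)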